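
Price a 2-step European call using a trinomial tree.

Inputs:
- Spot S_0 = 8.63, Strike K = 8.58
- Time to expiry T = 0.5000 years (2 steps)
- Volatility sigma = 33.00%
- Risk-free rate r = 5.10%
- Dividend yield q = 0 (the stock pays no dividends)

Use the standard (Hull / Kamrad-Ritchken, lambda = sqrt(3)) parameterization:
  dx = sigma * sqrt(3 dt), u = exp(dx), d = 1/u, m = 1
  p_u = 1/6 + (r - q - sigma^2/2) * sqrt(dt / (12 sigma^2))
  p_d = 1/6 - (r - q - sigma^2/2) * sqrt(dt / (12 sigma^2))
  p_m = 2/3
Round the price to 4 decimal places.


Answer: Price = V(0,0) = 0.8262

Derivation:
dt = T/N = 0.250000; dx = sigma*sqrt(3*dt) = 0.285788
u = exp(dx) = 1.330811; d = 1/u = 0.751422
p_u = 0.165158, p_m = 0.666667, p_d = 0.168176
Discount per step: exp(-r*dt) = 0.987331
Stock lattice S(k, j) with j the centered position index:
  k=0: S(0,+0) = 8.6300
  k=1: S(1,-1) = 6.4848; S(1,+0) = 8.6300; S(1,+1) = 11.4849
  k=2: S(2,-2) = 4.8728; S(2,-1) = 6.4848; S(2,+0) = 8.6300; S(2,+1) = 11.4849; S(2,+2) = 15.2842
Terminal payoffs V(N, j) = max(S_T - K, 0):
  V(2,-2) = 0.000000; V(2,-1) = 0.000000; V(2,+0) = 0.050000; V(2,+1) = 2.904897; V(2,+2) = 6.704225
Backward induction: V(k, j) = exp(-r*dt) * [p_u * V(k+1, j+1) + p_m * V(k+1, j) + p_d * V(k+1, j-1)]
  V(1,-1) = exp(-r*dt) * [p_u*0.050000 + p_m*0.000000 + p_d*0.000000] = 0.008153
  V(1,+0) = exp(-r*dt) * [p_u*2.904897 + p_m*0.050000 + p_d*0.000000] = 0.506599
  V(1,+1) = exp(-r*dt) * [p_u*6.704225 + p_m*2.904897 + p_d*0.050000] = 3.013592
  V(0,+0) = exp(-r*dt) * [p_u*3.013592 + p_m*0.506599 + p_d*0.008153] = 0.826220


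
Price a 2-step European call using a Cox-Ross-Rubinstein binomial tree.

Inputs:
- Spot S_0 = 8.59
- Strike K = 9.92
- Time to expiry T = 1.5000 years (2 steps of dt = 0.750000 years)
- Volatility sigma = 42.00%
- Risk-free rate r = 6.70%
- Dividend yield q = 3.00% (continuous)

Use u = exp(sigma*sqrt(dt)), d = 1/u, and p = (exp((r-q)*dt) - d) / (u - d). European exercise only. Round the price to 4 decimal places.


dt = T/N = 0.750000
u = exp(sigma*sqrt(dt)) = 1.438687; d = 1/u = 0.695078
p = (exp((r-q)*dt) - d) / (u - d) = 0.447897
Discount per step: exp(-r*dt) = 0.950992
Stock lattice S(k, i) with i counting down-moves:
  k=0: S(0,0) = 8.5900
  k=1: S(1,0) = 12.3583; S(1,1) = 5.9707
  k=2: S(2,0) = 17.7797; S(2,1) = 8.5900; S(2,2) = 4.1501
Terminal payoffs V(N, i) = max(S_T - K, 0):
  V(2,0) = 7.859748; V(2,1) = 0.000000; V(2,2) = 0.000000
Backward induction: V(k, i) = exp(-r*dt) * [p * V(k+1, i) + (1-p) * V(k+1, i+1)].
  V(1,0) = exp(-r*dt) * [p*7.859748 + (1-p)*0.000000] = 3.347834
  V(1,1) = exp(-r*dt) * [p*0.000000 + (1-p)*0.000000] = 0.000000
  V(0,0) = exp(-r*dt) * [p*3.347834 + (1-p)*0.000000] = 1.425999

Answer: Price = V(0,0) = 1.4260


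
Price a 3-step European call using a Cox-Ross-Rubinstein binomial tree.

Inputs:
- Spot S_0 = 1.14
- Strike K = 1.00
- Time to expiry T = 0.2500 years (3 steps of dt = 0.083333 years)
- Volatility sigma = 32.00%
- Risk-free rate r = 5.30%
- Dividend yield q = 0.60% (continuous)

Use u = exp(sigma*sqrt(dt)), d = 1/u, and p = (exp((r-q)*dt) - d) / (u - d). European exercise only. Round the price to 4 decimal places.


Answer: Price = V(0,0) = 0.1684

Derivation:
dt = T/N = 0.083333
u = exp(sigma*sqrt(dt)) = 1.096777; d = 1/u = 0.911762
p = (exp((r-q)*dt) - d) / (u - d) = 0.498133
Discount per step: exp(-r*dt) = 0.995593
Stock lattice S(k, i) with i counting down-moves:
  k=0: S(0,0) = 1.1400
  k=1: S(1,0) = 1.2503; S(1,1) = 1.0394
  k=2: S(2,0) = 1.3713; S(2,1) = 1.1400; S(2,2) = 0.9477
  k=3: S(3,0) = 1.5040; S(3,1) = 1.2503; S(3,2) = 1.0394; S(3,3) = 0.8641
Terminal payoffs V(N, i) = max(S_T - K, 0):
  V(3,0) = 0.504042; V(3,1) = 0.250326; V(3,2) = 0.039409; V(3,3) = 0.000000
Backward induction: V(k, i) = exp(-r*dt) * [p * V(k+1, i) + (1-p) * V(k+1, i+1)].
  V(2,0) = exp(-r*dt) * [p*0.504042 + (1-p)*0.250326] = 0.375050
  V(2,1) = exp(-r*dt) * [p*0.250326 + (1-p)*0.039409] = 0.143837
  V(2,2) = exp(-r*dt) * [p*0.039409 + (1-p)*0.000000] = 0.019544
  V(1,0) = exp(-r*dt) * [p*0.375050 + (1-p)*0.143837] = 0.257871
  V(1,1) = exp(-r*dt) * [p*0.143837 + (1-p)*0.019544] = 0.081100
  V(0,0) = exp(-r*dt) * [p*0.257871 + (1-p)*0.081100] = 0.168410


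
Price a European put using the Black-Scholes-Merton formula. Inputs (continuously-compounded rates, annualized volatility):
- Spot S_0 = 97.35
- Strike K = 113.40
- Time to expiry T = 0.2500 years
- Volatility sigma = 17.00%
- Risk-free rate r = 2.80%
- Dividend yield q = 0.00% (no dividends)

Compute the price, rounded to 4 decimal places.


Answer: Price = 15.4165

Derivation:
d1 = (ln(S/K) + (r - q + 0.5*sigma^2) * T) / (sigma * sqrt(T)) = -1.67054305
d2 = d1 - sigma * sqrt(T) = -1.75554305
exp(-rT) = 0.99302444; exp(-qT) = 1.00000000
P = K * exp(-rT) * N(-d2) - S_0 * exp(-qT) * N(-d1)
N(-d1) = 0.95259402; N(-d2) = 0.96041677
P = 113.4000 * 0.99302444 * 0.96041677 - 97.3500 * 1.00000000 * 0.95259402 = 15.4165


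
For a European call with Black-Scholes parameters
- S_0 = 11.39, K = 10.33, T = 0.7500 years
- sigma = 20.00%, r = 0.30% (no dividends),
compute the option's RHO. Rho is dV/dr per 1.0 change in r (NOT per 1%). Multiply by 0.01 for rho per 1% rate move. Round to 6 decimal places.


d1 = 0.6635688389; d2 = 0.4903637581
phi(d1) = 0.3201068812; exp(-qT) = 1.0000000000; exp(-rT) = 0.9977525294
N(d2) = 0.6880617412
Rho = K*T*exp(-rT)*N(d2) = 10.3300 * 0.7500 * 0.9977525294 * 0.6880617412 = 5.318778

Answer: Rho = 5.318778


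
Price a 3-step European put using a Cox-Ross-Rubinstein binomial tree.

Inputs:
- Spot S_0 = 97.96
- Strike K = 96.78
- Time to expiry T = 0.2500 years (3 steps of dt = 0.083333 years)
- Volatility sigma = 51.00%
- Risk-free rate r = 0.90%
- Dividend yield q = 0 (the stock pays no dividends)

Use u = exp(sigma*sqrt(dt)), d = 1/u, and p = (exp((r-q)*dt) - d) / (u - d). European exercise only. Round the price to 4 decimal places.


dt = T/N = 0.083333
u = exp(sigma*sqrt(dt)) = 1.158614; d = 1/u = 0.863100
p = (exp((r-q)*dt) - d) / (u - d) = 0.465799
Discount per step: exp(-r*dt) = 0.999250
Stock lattice S(k, i) with i counting down-moves:
  k=0: S(0,0) = 97.9600
  k=1: S(1,0) = 113.4978; S(1,1) = 84.5493
  k=2: S(2,0) = 131.5001; S(2,1) = 97.9600; S(2,2) = 72.9745
  k=3: S(3,0) = 152.3579; S(3,1) = 113.4978; S(3,2) = 84.5493; S(3,3) = 62.9843
Terminal payoffs V(N, i) = max(K - S_T, 0):
  V(3,0) = 0.000000; V(3,1) = 0.000000; V(3,2) = 12.230690; V(3,3) = 33.795650
Backward induction: V(k, i) = exp(-r*dt) * [p * V(k+1, i) + (1-p) * V(k+1, i+1)].
  V(2,0) = exp(-r*dt) * [p*0.000000 + (1-p)*0.000000] = 0.000000
  V(2,1) = exp(-r*dt) * [p*0.000000 + (1-p)*12.230690] = 6.528746
  V(2,2) = exp(-r*dt) * [p*12.230690 + (1-p)*33.795650] = 23.732904
  V(1,0) = exp(-r*dt) * [p*0.000000 + (1-p)*6.528746] = 3.485047
  V(1,1) = exp(-r*dt) * [p*6.528746 + (1-p)*23.732904] = 15.707437
  V(0,0) = exp(-r*dt) * [p*3.485047 + (1-p)*15.707437] = 10.006750

Answer: Price = V(0,0) = 10.0067


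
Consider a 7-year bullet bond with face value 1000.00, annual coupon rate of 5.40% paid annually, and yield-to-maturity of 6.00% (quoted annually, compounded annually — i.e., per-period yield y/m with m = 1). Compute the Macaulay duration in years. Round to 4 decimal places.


Coupon per period c = face * coupon_rate / m = 54.000000
Periods per year m = 1; per-period yield y/m = 0.060000
Number of cashflows N = 7
Cashflows (t years, CF_t, discount factor 1/(1+y/m)^(m*t), PV):
  t = 1.0000: CF_t = 54.000000, DF = 0.943396, PV = 50.943396
  t = 2.0000: CF_t = 54.000000, DF = 0.889996, PV = 48.059808
  t = 3.0000: CF_t = 54.000000, DF = 0.839619, PV = 45.339441
  t = 4.0000: CF_t = 54.000000, DF = 0.792094, PV = 42.773058
  t = 5.0000: CF_t = 54.000000, DF = 0.747258, PV = 40.351941
  t = 6.0000: CF_t = 54.000000, DF = 0.704961, PV = 38.067869
  t = 7.0000: CF_t = 1054.000000, DF = 0.665057, PV = 700.970198
Price P = sum_t PV_t = 966.505711
Macaulay numerator sum_t t * PV_t:
  t * PV_t at t = 1.0000: 50.943396
  t * PV_t at t = 2.0000: 96.119616
  t * PV_t at t = 3.0000: 136.018324
  t * PV_t at t = 4.0000: 171.092231
  t * PV_t at t = 5.0000: 201.759707
  t * PV_t at t = 6.0000: 228.407215
  t * PV_t at t = 7.0000: 4906.791384
Macaulay duration D = (sum_t t * PV_t) / P = 5791.131873 / 966.505711 = 5.991824

Answer: Macaulay duration = 5.9918 years


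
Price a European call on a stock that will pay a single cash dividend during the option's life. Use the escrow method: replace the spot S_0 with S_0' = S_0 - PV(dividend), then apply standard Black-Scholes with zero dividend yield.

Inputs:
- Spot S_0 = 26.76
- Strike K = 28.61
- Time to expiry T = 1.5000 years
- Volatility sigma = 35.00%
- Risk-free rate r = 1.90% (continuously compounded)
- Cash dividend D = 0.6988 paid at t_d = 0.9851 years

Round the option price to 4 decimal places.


Answer: Price = 3.7566

Derivation:
PV(D) = D * exp(-r * t_d) = 0.6988 * 0.98145717 = 0.68584227
S_0' = S_0 - PV(D) = 26.7600 - 0.68584227 = 26.07415773
d1 = (ln(S_0'/K) + (r + sigma^2/2)*T) / (sigma*sqrt(T)) = 0.06430119
d2 = d1 - sigma*sqrt(T) = -0.36435952
exp(-rT) = 0.97190229
N(d1) = 0.52563480; N(d2) = 0.35779478
C = S_0' * N(d1) - K * exp(-rT) * N(d2) = 26.07415773 * 0.52563480 - 28.6100 * 0.97190229 * 0.35779478 = 3.7566


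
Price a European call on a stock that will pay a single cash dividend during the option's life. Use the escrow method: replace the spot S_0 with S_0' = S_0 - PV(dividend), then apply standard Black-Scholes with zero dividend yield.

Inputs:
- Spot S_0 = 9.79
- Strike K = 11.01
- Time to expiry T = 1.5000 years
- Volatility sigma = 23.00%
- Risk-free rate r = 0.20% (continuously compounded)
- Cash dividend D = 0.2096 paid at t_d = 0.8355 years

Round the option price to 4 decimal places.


PV(D) = D * exp(-r * t_d) = 0.2096 * 0.99833040 = 0.20925005
S_0' = S_0 - PV(D) = 9.7900 - 0.20925005 = 9.58074995
d1 = (ln(S_0'/K) + (r + sigma^2/2)*T) / (sigma*sqrt(T)) = -0.34212300
d2 = d1 - sigma*sqrt(T) = -0.62381432
exp(-rT) = 0.99700450
N(d1) = 0.36612917; N(d2) = 0.26637477
C = S_0' * N(d1) - K * exp(-rT) * N(d2) = 9.58074995 * 0.36612917 - 11.0100 * 0.99700450 * 0.26637477 = 0.5838

Answer: Price = 0.5838


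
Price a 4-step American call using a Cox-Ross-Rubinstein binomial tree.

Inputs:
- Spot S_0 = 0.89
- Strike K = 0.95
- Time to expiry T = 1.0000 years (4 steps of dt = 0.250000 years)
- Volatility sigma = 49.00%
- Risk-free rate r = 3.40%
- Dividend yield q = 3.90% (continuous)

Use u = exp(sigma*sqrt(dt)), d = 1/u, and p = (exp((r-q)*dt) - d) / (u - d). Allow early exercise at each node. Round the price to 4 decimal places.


Answer: Price = V(0,0) = 0.1418

Derivation:
dt = T/N = 0.250000
u = exp(sigma*sqrt(dt)) = 1.277621; d = 1/u = 0.782705
p = (exp((r-q)*dt) - d) / (u - d) = 0.436530
Discount per step: exp(-r*dt) = 0.991536
Stock lattice S(k, i) with i counting down-moves:
  k=0: S(0,0) = 0.8900
  k=1: S(1,0) = 1.1371; S(1,1) = 0.6966
  k=2: S(2,0) = 1.4528; S(2,1) = 0.8900; S(2,2) = 0.5452
  k=3: S(3,0) = 1.8561; S(3,1) = 1.1371; S(3,2) = 0.6966; S(3,3) = 0.4268
  k=4: S(4,0) = 2.3714; S(4,1) = 1.4528; S(4,2) = 0.8900; S(4,3) = 0.5452; S(4,4) = 0.3340
Terminal payoffs V(N, i) = max(S_T - K, 0):
  V(4,0) = 1.421366; V(4,1) = 0.502761; V(4,2) = 0.000000; V(4,3) = 0.000000; V(4,4) = 0.000000
Backward induction: V(k, i) = exp(-r*dt) * [p * V(k+1, i) + (1-p) * V(k+1, i+1)]; then take max(V_cont, immediate exercise) for American.
  V(3,0) = exp(-r*dt) * [p*1.421366 + (1-p)*0.502761] = 0.896111; exercise = 0.906079; V(3,0) = max -> 0.906079
  V(3,1) = exp(-r*dt) * [p*0.502761 + (1-p)*0.000000] = 0.217613; exercise = 0.187083; V(3,1) = max -> 0.217613
  V(3,2) = exp(-r*dt) * [p*0.000000 + (1-p)*0.000000] = 0.000000; exercise = 0.000000; V(3,2) = max -> 0.000000
  V(3,3) = exp(-r*dt) * [p*0.000000 + (1-p)*0.000000] = 0.000000; exercise = 0.000000; V(3,3) = max -> 0.000000
  V(2,0) = exp(-r*dt) * [p*0.906079 + (1-p)*0.217613] = 0.513764; exercise = 0.502761; V(2,0) = max -> 0.513764
  V(2,1) = exp(-r*dt) * [p*0.217613 + (1-p)*0.000000] = 0.094191; exercise = 0.000000; V(2,1) = max -> 0.094191
  V(2,2) = exp(-r*dt) * [p*0.000000 + (1-p)*0.000000] = 0.000000; exercise = 0.000000; V(2,2) = max -> 0.000000
  V(1,0) = exp(-r*dt) * [p*0.513764 + (1-p)*0.094191] = 0.275000; exercise = 0.187083; V(1,0) = max -> 0.275000
  V(1,1) = exp(-r*dt) * [p*0.094191 + (1-p)*0.000000] = 0.040769; exercise = 0.000000; V(1,1) = max -> 0.040769
  V(0,0) = exp(-r*dt) * [p*0.275000 + (1-p)*0.040769] = 0.141807; exercise = 0.000000; V(0,0) = max -> 0.141807


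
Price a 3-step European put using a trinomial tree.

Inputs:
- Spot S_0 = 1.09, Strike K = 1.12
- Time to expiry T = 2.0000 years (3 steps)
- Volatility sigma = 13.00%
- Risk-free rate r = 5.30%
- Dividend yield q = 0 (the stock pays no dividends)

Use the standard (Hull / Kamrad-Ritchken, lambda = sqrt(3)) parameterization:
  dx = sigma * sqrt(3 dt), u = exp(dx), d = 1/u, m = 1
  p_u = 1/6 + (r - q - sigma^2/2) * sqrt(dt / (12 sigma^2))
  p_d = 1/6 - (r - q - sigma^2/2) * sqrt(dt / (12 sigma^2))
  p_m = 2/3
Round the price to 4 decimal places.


Answer: Price = V(0,0) = 0.0384

Derivation:
dt = T/N = 0.666667; dx = sigma*sqrt(3*dt) = 0.183848
u = exp(dx) = 1.201833; d = 1/u = 0.832062
p_u = 0.247440, p_m = 0.666667, p_d = 0.085893
Discount per step: exp(-r*dt) = 0.965284
Stock lattice S(k, j) with j the centered position index:
  k=0: S(0,+0) = 1.0900
  k=1: S(1,-1) = 0.9069; S(1,+0) = 1.0900; S(1,+1) = 1.3100
  k=2: S(2,-2) = 0.7546; S(2,-1) = 0.9069; S(2,+0) = 1.0900; S(2,+1) = 1.3100; S(2,+2) = 1.5744
  k=3: S(3,-3) = 0.6279; S(3,-2) = 0.7546; S(3,-1) = 0.9069; S(3,+0) = 1.0900; S(3,+1) = 1.3100; S(3,+2) = 1.5744; S(3,+3) = 1.8922
Terminal payoffs V(N, j) = max(K - S_T, 0):
  V(3,-3) = 0.492094; V(3,-2) = 0.365363; V(3,-1) = 0.213052; V(3,+0) = 0.030000; V(3,+1) = 0.000000; V(3,+2) = 0.000000; V(3,+3) = 0.000000
Backward induction: V(k, j) = exp(-r*dt) * [p_u * V(k+1, j+1) + p_m * V(k+1, j) + p_d * V(k+1, j-1)]
  V(2,-2) = exp(-r*dt) * [p_u*0.213052 + p_m*0.365363 + p_d*0.492094] = 0.326807
  V(2,-1) = exp(-r*dt) * [p_u*0.030000 + p_m*0.213052 + p_d*0.365363] = 0.174562
  V(2,+0) = exp(-r*dt) * [p_u*0.000000 + p_m*0.030000 + p_d*0.213052] = 0.036970
  V(2,+1) = exp(-r*dt) * [p_u*0.000000 + p_m*0.000000 + p_d*0.030000] = 0.002487
  V(2,+2) = exp(-r*dt) * [p_u*0.000000 + p_m*0.000000 + p_d*0.000000] = 0.000000
  V(1,-1) = exp(-r*dt) * [p_u*0.036970 + p_m*0.174562 + p_d*0.326807] = 0.148261
  V(1,+0) = exp(-r*dt) * [p_u*0.002487 + p_m*0.036970 + p_d*0.174562] = 0.038858
  V(1,+1) = exp(-r*dt) * [p_u*0.000000 + p_m*0.002487 + p_d*0.036970] = 0.004666
  V(0,+0) = exp(-r*dt) * [p_u*0.004666 + p_m*0.038858 + p_d*0.148261] = 0.038413


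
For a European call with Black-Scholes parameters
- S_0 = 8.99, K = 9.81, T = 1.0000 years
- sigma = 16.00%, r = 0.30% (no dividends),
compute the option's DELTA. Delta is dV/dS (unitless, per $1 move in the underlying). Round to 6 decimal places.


d1 = -0.4468089068; d2 = -0.6068089068
phi(d1) = 0.3610432099; exp(-qT) = 1.0000000000; exp(-rT) = 0.9970044955
N(d1) = 0.3275065199
Delta = exp(-qT) * N(d1) = 1.0000000000 * 0.3275065199 = 0.327507

Answer: Delta = 0.327507


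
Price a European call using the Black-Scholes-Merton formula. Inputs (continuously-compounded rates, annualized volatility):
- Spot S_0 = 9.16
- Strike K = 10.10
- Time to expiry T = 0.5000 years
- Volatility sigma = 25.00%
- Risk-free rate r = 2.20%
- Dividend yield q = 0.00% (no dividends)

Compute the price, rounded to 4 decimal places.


Answer: Price = 0.3388

Derivation:
d1 = (ln(S/K) + (r - q + 0.5*sigma^2) * T) / (sigma * sqrt(T)) = -0.40200008
d2 = d1 - sigma * sqrt(T) = -0.57877677
exp(-rT) = 0.98906028; exp(-qT) = 1.00000000
C = S_0 * exp(-qT) * N(d1) - K * exp(-rT) * N(d2)
N(d1) = 0.34384198; N(d2) = 0.28136990
C = 9.1600 * 1.00000000 * 0.34384198 - 10.1000 * 0.98906028 * 0.28136990 = 0.3388


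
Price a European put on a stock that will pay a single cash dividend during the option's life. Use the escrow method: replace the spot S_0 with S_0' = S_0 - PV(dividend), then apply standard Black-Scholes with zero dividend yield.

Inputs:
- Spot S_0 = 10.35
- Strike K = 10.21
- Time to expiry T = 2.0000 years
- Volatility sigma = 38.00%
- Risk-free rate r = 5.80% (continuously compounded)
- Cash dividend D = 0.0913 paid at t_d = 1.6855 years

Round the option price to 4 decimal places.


Answer: Price = 1.5137

Derivation:
PV(D) = D * exp(-r * t_d) = 0.0913 * 0.90686743 = 0.08279700
S_0' = S_0 - PV(D) = 10.3500 - 0.08279700 = 10.26720300
d1 = (ln(S_0'/K) + (r + sigma^2/2)*T) / (sigma*sqrt(T)) = 0.49495057
d2 = d1 - sigma*sqrt(T) = -0.04245058
exp(-rT) = 0.89047522
N(-d1) = 0.31031751; N(-d2) = 0.51693025
P = K * exp(-rT) * N(-d2) - S_0' * N(-d1) = 10.2100 * 0.89047522 * 0.51693025 - 10.26720300 * 0.31031751 = 1.5137


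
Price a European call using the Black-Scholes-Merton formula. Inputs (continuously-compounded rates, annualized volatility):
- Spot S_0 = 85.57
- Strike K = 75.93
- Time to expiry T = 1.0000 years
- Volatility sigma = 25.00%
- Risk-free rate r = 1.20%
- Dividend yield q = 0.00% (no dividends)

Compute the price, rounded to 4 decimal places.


d1 = (ln(S/K) + (r - q + 0.5*sigma^2) * T) / (sigma * sqrt(T)) = 0.65109156
d2 = d1 - sigma * sqrt(T) = 0.40109156
exp(-rT) = 0.98807171; exp(-qT) = 1.00000000
C = S_0 * exp(-qT) * N(d1) - K * exp(-rT) * N(d2)
N(d1) = 0.74250631; N(d2) = 0.65582364
C = 85.5700 * 1.00000000 * 0.74250631 - 75.9300 * 0.98807171 * 0.65582364 = 14.3336

Answer: Price = 14.3336


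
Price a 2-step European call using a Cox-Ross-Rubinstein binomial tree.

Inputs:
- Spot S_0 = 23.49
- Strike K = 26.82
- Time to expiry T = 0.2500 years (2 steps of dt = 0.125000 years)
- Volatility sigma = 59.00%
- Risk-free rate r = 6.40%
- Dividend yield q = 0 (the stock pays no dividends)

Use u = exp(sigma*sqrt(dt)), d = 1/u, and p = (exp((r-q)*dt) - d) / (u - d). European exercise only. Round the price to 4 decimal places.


dt = T/N = 0.125000
u = exp(sigma*sqrt(dt)) = 1.231948; d = 1/u = 0.811723
p = (exp((r-q)*dt) - d) / (u - d) = 0.467153
Discount per step: exp(-r*dt) = 0.992032
Stock lattice S(k, i) with i counting down-moves:
  k=0: S(0,0) = 23.4900
  k=1: S(1,0) = 28.9385; S(1,1) = 19.0674
  k=2: S(2,0) = 35.6507; S(2,1) = 23.4900; S(2,2) = 15.4774
Terminal payoffs V(N, i) = max(S_T - K, 0):
  V(2,0) = 8.830665; V(2,1) = 0.000000; V(2,2) = 0.000000
Backward induction: V(k, i) = exp(-r*dt) * [p * V(k+1, i) + (1-p) * V(k+1, i+1)].
  V(1,0) = exp(-r*dt) * [p*8.830665 + (1-p)*0.000000] = 4.092400
  V(1,1) = exp(-r*dt) * [p*0.000000 + (1-p)*0.000000] = 0.000000
  V(0,0) = exp(-r*dt) * [p*4.092400 + (1-p)*0.000000] = 1.896544

Answer: Price = V(0,0) = 1.8965


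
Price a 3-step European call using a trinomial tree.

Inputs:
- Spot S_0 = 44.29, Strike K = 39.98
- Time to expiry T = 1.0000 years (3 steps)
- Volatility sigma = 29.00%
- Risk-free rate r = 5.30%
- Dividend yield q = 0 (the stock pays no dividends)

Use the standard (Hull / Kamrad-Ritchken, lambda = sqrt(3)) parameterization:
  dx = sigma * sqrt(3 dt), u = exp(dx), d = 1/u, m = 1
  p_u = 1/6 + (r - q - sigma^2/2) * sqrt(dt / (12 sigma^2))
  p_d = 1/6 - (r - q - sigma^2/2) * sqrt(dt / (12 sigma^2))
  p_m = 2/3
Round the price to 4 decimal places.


Answer: Price = V(0,0) = 8.6708

Derivation:
dt = T/N = 0.333333; dx = sigma*sqrt(3*dt) = 0.290000
u = exp(dx) = 1.336427; d = 1/u = 0.748264
p_u = 0.172960, p_m = 0.666667, p_d = 0.160374
Discount per step: exp(-r*dt) = 0.982488
Stock lattice S(k, j) with j the centered position index:
  k=0: S(0,+0) = 44.2900
  k=1: S(1,-1) = 33.1406; S(1,+0) = 44.2900; S(1,+1) = 59.1904
  k=2: S(2,-2) = 24.7979; S(2,-1) = 33.1406; S(2,+0) = 44.2900; S(2,+1) = 59.1904; S(2,+2) = 79.1036
  k=3: S(3,-3) = 18.5554; S(3,-2) = 24.7979; S(3,-1) = 33.1406; S(3,+0) = 44.2900; S(3,+1) = 59.1904; S(3,+2) = 79.1036; S(3,+3) = 105.7163
Terminal payoffs V(N, j) = max(S_T - K, 0):
  V(3,-3) = 0.000000; V(3,-2) = 0.000000; V(3,-1) = 0.000000; V(3,+0) = 4.310000; V(3,+1) = 19.210373; V(3,+2) = 39.123642; V(3,+3) = 65.736282
Backward induction: V(k, j) = exp(-r*dt) * [p_u * V(k+1, j+1) + p_m * V(k+1, j) + p_d * V(k+1, j-1)]
  V(2,-2) = exp(-r*dt) * [p_u*0.000000 + p_m*0.000000 + p_d*0.000000] = 0.000000
  V(2,-1) = exp(-r*dt) * [p_u*4.310000 + p_m*0.000000 + p_d*0.000000] = 0.732403
  V(2,+0) = exp(-r*dt) * [p_u*19.210373 + p_m*4.310000 + p_d*0.000000] = 6.087454
  V(2,+1) = exp(-r*dt) * [p_u*39.123642 + p_m*19.210373 + p_d*4.310000] = 19.910072
  V(2,+2) = exp(-r*dt) * [p_u*65.736282 + p_m*39.123642 + p_d*19.210373] = 39.823202
  V(1,-1) = exp(-r*dt) * [p_u*6.087454 + p_m*0.732403 + p_d*0.000000] = 1.514165
  V(1,+0) = exp(-r*dt) * [p_u*19.910072 + p_m*6.087454 + p_d*0.732403] = 7.485975
  V(1,+1) = exp(-r*dt) * [p_u*39.823202 + p_m*19.910072 + p_d*6.087454] = 20.767311
  V(0,+0) = exp(-r*dt) * [p_u*20.767311 + p_m*7.485975 + p_d*1.514165] = 8.670845


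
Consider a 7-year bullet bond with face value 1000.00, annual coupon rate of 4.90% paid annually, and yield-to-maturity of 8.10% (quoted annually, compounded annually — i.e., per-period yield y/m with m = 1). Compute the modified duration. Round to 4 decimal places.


Answer: Modified duration = 5.5420

Derivation:
Coupon per period c = face * coupon_rate / m = 49.000000
Periods per year m = 1; per-period yield y/m = 0.081000
Number of cashflows N = 7
Cashflows (t years, CF_t, discount factor 1/(1+y/m)^(m*t), PV):
  t = 1.0000: CF_t = 49.000000, DF = 0.925069, PV = 45.328400
  t = 2.0000: CF_t = 49.000000, DF = 0.855753, PV = 41.931915
  t = 3.0000: CF_t = 49.000000, DF = 0.791631, PV = 38.789930
  t = 4.0000: CF_t = 49.000000, DF = 0.732314, PV = 35.883377
  t = 5.0000: CF_t = 49.000000, DF = 0.677441, PV = 33.194613
  t = 6.0000: CF_t = 49.000000, DF = 0.626680, PV = 30.707320
  t = 7.0000: CF_t = 1049.000000, DF = 0.579722, PV = 608.128883
Price P = sum_t PV_t = 833.964437
First compute Macaulay numerator sum_t t * PV_t:
  t * PV_t at t = 1.0000: 45.328400
  t * PV_t at t = 2.0000: 83.863829
  t * PV_t at t = 3.0000: 116.369791
  t * PV_t at t = 4.0000: 143.533507
  t * PV_t at t = 5.0000: 165.973065
  t * PV_t at t = 6.0000: 184.243921
  t * PV_t at t = 7.0000: 4256.902180
Macaulay duration D = 4996.214692 / 833.964437 = 5.990921
Modified duration = D / (1 + y/m) = 5.990921 / (1 + 0.081000) = 5.542017


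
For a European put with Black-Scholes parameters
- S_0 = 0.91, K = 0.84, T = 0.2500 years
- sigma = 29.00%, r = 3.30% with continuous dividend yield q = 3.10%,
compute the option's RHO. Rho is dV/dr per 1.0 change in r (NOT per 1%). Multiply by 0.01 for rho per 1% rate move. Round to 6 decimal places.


Answer: Rho = -0.065515

Derivation:
d1 = 0.6279669495; d2 = 0.4829669495
phi(d1) = 0.3275515676; exp(-qT) = 0.9922799538; exp(-rT) = 0.9917839379
N(-d2) = 0.3145596018
Rho = -K*T*exp(-rT)*N(-d2) = -0.8400 * 0.2500 * 0.9917839379 * 0.3145596018 = -0.065515


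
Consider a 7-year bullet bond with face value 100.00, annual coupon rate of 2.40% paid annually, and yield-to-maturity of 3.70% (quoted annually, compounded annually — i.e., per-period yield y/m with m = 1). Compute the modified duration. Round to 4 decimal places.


Coupon per period c = face * coupon_rate / m = 2.400000
Periods per year m = 1; per-period yield y/m = 0.037000
Number of cashflows N = 7
Cashflows (t years, CF_t, discount factor 1/(1+y/m)^(m*t), PV):
  t = 1.0000: CF_t = 2.400000, DF = 0.964320, PV = 2.314368
  t = 2.0000: CF_t = 2.400000, DF = 0.929913, PV = 2.231792
  t = 3.0000: CF_t = 2.400000, DF = 0.896734, PV = 2.152162
  t = 4.0000: CF_t = 2.400000, DF = 0.864739, PV = 2.075373
  t = 5.0000: CF_t = 2.400000, DF = 0.833885, PV = 2.001324
  t = 6.0000: CF_t = 2.400000, DF = 0.804132, PV = 1.929917
  t = 7.0000: CF_t = 102.400000, DF = 0.775441, PV = 79.405148
Price P = sum_t PV_t = 92.110086
First compute Macaulay numerator sum_t t * PV_t:
  t * PV_t at t = 1.0000: 2.314368
  t * PV_t at t = 2.0000: 4.463584
  t * PV_t at t = 3.0000: 6.456486
  t * PV_t at t = 4.0000: 8.301493
  t * PV_t at t = 5.0000: 10.006621
  t * PV_t at t = 6.0000: 11.579504
  t * PV_t at t = 7.0000: 555.836039
Macaulay duration D = 598.958096 / 92.110086 = 6.502633
Modified duration = D / (1 + y/m) = 6.502633 / (1 + 0.037000) = 6.270620

Answer: Modified duration = 6.2706


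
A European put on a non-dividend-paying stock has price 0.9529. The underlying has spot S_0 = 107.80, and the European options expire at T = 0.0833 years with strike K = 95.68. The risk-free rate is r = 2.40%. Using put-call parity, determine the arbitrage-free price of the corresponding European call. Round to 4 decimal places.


Answer: Call price = 13.2640

Derivation:
Put-call parity: C - P = S_0 * exp(-qT) - K * exp(-rT).
S_0 * exp(-qT) = 107.8000 * 1.00000000 = 107.80000000
K * exp(-rT) = 95.6800 * 0.99800280 = 95.48890762
C = P + S*exp(-qT) - K*exp(-rT)
C = 0.9529 + 107.80000000 - 95.48890762 = 13.2640


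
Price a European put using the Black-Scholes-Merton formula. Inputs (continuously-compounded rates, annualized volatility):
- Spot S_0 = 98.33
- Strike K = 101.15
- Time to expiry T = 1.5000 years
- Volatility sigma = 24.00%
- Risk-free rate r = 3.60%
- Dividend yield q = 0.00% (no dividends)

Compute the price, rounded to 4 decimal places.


Answer: Price = 10.1378

Derivation:
d1 = (ln(S/K) + (r - q + 0.5*sigma^2) * T) / (sigma * sqrt(T)) = 0.23448627
d2 = d1 - sigma * sqrt(T) = -0.05945250
exp(-rT) = 0.94743211; exp(-qT) = 1.00000000
P = K * exp(-rT) * N(-d2) - S_0 * exp(-qT) * N(-d1)
N(-d1) = 0.40730375; N(-d2) = 0.52370415
P = 101.1500 * 0.94743211 * 0.52370415 - 98.3300 * 1.00000000 * 0.40730375 = 10.1378


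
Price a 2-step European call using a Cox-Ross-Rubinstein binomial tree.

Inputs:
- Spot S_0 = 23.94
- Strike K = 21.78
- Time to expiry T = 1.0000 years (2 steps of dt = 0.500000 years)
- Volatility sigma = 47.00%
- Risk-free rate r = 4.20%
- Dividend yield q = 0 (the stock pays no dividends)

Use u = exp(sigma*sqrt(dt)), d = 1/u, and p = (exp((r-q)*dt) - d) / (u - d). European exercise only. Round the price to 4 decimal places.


Answer: Price = V(0,0) = 5.8108

Derivation:
dt = T/N = 0.500000
u = exp(sigma*sqrt(dt)) = 1.394227; d = 1/u = 0.717243
p = (exp((r-q)*dt) - d) / (u - d) = 0.449019
Discount per step: exp(-r*dt) = 0.979219
Stock lattice S(k, i) with i counting down-moves:
  k=0: S(0,0) = 23.9400
  k=1: S(1,0) = 33.3778; S(1,1) = 17.1708
  k=2: S(2,0) = 46.5362; S(2,1) = 23.9400; S(2,2) = 12.3156
Terminal payoffs V(N, i) = max(S_T - K, 0):
  V(2,0) = 24.756227; V(2,1) = 2.160000; V(2,2) = 0.000000
Backward induction: V(k, i) = exp(-r*dt) * [p * V(k+1, i) + (1-p) * V(k+1, i+1)].
  V(1,0) = exp(-r*dt) * [p*24.756227 + (1-p)*2.160000] = 12.050407
  V(1,1) = exp(-r*dt) * [p*2.160000 + (1-p)*0.000000] = 0.949726
  V(0,0) = exp(-r*dt) * [p*12.050407 + (1-p)*0.949726] = 5.810828


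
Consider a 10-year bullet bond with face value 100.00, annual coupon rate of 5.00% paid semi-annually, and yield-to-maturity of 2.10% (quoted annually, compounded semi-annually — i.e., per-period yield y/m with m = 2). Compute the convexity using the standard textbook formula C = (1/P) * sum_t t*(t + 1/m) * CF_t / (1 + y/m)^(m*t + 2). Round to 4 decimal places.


Answer: Convexity = 78.9732

Derivation:
Coupon per period c = face * coupon_rate / m = 2.500000
Periods per year m = 2; per-period yield y/m = 0.010500
Number of cashflows N = 20
Cashflows (t years, CF_t, discount factor 1/(1+y/m)^(m*t), PV):
  t = 0.5000: CF_t = 2.500000, DF = 0.989609, PV = 2.474023
  t = 1.0000: CF_t = 2.500000, DF = 0.979326, PV = 2.448315
  t = 1.5000: CF_t = 2.500000, DF = 0.969150, PV = 2.422875
  t = 2.0000: CF_t = 2.500000, DF = 0.959080, PV = 2.397699
  t = 2.5000: CF_t = 2.500000, DF = 0.949114, PV = 2.372785
  t = 3.0000: CF_t = 2.500000, DF = 0.939252, PV = 2.348130
  t = 3.5000: CF_t = 2.500000, DF = 0.929492, PV = 2.323731
  t = 4.0000: CF_t = 2.500000, DF = 0.919834, PV = 2.299585
  t = 4.5000: CF_t = 2.500000, DF = 0.910276, PV = 2.275690
  t = 5.0000: CF_t = 2.500000, DF = 0.900818, PV = 2.252044
  t = 5.5000: CF_t = 2.500000, DF = 0.891457, PV = 2.228643
  t = 6.0000: CF_t = 2.500000, DF = 0.882194, PV = 2.205485
  t = 6.5000: CF_t = 2.500000, DF = 0.873027, PV = 2.182568
  t = 7.0000: CF_t = 2.500000, DF = 0.863956, PV = 2.159890
  t = 7.5000: CF_t = 2.500000, DF = 0.854979, PV = 2.137446
  t = 8.0000: CF_t = 2.500000, DF = 0.846095, PV = 2.115236
  t = 8.5000: CF_t = 2.500000, DF = 0.837303, PV = 2.093257
  t = 9.0000: CF_t = 2.500000, DF = 0.828603, PV = 2.071506
  t = 9.5000: CF_t = 2.500000, DF = 0.819993, PV = 2.049982
  t = 10.0000: CF_t = 102.500000, DF = 0.811472, PV = 83.175900
Price P = sum_t PV_t = 126.034792
Convexity numerator sum_t t*(t + 1/m) * CF_t / (1+y/m)^(m*t + 2):
  t = 0.5000: term = 1.211438
  t = 1.0000: term = 3.596549
  t = 1.5000: term = 7.118356
  t = 2.0000: term = 11.740649
  t = 2.5000: term = 17.427980
  t = 3.0000: term = 24.145642
  t = 3.5000: term = 31.859663
  t = 4.0000: term = 40.536788
  t = 4.5000: term = 50.144468
  t = 5.0000: term = 60.650850
  t = 5.5000: term = 72.024759
  t = 6.0000: term = 84.235695
  t = 6.5000: term = 97.253813
  t = 7.0000: term = 111.049914
  t = 7.5000: term = 125.595435
  t = 8.0000: term = 140.862438
  t = 8.5000: term = 156.823595
  t = 9.0000: term = 173.452182
  t = 9.5000: term = 190.722064
  t = 10.0000: term = 8552.915310
Convexity = (1/P) * sum = 9953.367589 / 126.034792 = 78.973174


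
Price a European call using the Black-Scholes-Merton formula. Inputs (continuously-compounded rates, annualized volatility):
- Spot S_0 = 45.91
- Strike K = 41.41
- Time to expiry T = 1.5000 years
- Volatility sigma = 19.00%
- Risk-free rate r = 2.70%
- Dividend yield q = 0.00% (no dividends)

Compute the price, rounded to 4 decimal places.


Answer: Price = 7.7679

Derivation:
d1 = (ln(S/K) + (r - q + 0.5*sigma^2) * T) / (sigma * sqrt(T)) = 0.73371053
d2 = d1 - sigma * sqrt(T) = 0.50100901
exp(-rT) = 0.96030916; exp(-qT) = 1.00000000
C = S_0 * exp(-qT) * N(d1) - K * exp(-rT) * N(d2)
N(d1) = 0.76843741; N(d2) = 0.69181761
C = 45.9100 * 1.00000000 * 0.76843741 - 41.4100 * 0.96030916 * 0.69181761 = 7.7679


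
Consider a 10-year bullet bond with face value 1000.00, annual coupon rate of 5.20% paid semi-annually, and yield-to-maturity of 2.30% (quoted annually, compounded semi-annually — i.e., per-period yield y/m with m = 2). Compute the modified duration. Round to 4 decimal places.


Coupon per period c = face * coupon_rate / m = 26.000000
Periods per year m = 2; per-period yield y/m = 0.011500
Number of cashflows N = 20
Cashflows (t years, CF_t, discount factor 1/(1+y/m)^(m*t), PV):
  t = 0.5000: CF_t = 26.000000, DF = 0.988631, PV = 25.704399
  t = 1.0000: CF_t = 26.000000, DF = 0.977391, PV = 25.412160
  t = 1.5000: CF_t = 26.000000, DF = 0.966279, PV = 25.123242
  t = 2.0000: CF_t = 26.000000, DF = 0.955293, PV = 24.837610
  t = 2.5000: CF_t = 26.000000, DF = 0.944432, PV = 24.555225
  t = 3.0000: CF_t = 26.000000, DF = 0.933694, PV = 24.276050
  t = 3.5000: CF_t = 26.000000, DF = 0.923079, PV = 24.000050
  t = 4.0000: CF_t = 26.000000, DF = 0.912584, PV = 23.727187
  t = 4.5000: CF_t = 26.000000, DF = 0.902209, PV = 23.457426
  t = 5.0000: CF_t = 26.000000, DF = 0.891951, PV = 23.190733
  t = 5.5000: CF_t = 26.000000, DF = 0.881810, PV = 22.927072
  t = 6.0000: CF_t = 26.000000, DF = 0.871785, PV = 22.666408
  t = 6.5000: CF_t = 26.000000, DF = 0.861873, PV = 22.408708
  t = 7.0000: CF_t = 26.000000, DF = 0.852075, PV = 22.153938
  t = 7.5000: CF_t = 26.000000, DF = 0.842387, PV = 21.902064
  t = 8.0000: CF_t = 26.000000, DF = 0.832810, PV = 21.653054
  t = 8.5000: CF_t = 26.000000, DF = 0.823341, PV = 21.406875
  t = 9.0000: CF_t = 26.000000, DF = 0.813981, PV = 21.163495
  t = 9.5000: CF_t = 26.000000, DF = 0.804726, PV = 20.922881
  t = 10.0000: CF_t = 1026.000000, DF = 0.795577, PV = 816.262075
Price P = sum_t PV_t = 1257.750650
First compute Macaulay numerator sum_t t * PV_t:
  t * PV_t at t = 0.5000: 12.852200
  t * PV_t at t = 1.0000: 25.412160
  t * PV_t at t = 1.5000: 37.684863
  t * PV_t at t = 2.0000: 49.675220
  t * PV_t at t = 2.5000: 61.388062
  t * PV_t at t = 3.0000: 72.828150
  t * PV_t at t = 3.5000: 84.000173
  t * PV_t at t = 4.0000: 94.908748
  t * PV_t at t = 4.5000: 105.558419
  t * PV_t at t = 5.0000: 115.953665
  t * PV_t at t = 5.5000: 126.098895
  t * PV_t at t = 6.0000: 135.998448
  t * PV_t at t = 6.5000: 145.656601
  t * PV_t at t = 7.0000: 155.077563
  t * PV_t at t = 7.5000: 164.265479
  t * PV_t at t = 8.0000: 173.224430
  t * PV_t at t = 8.5000: 181.958435
  t * PV_t at t = 9.0000: 190.471451
  t * PV_t at t = 9.5000: 198.767373
  t * PV_t at t = 10.0000: 8162.620746
Macaulay duration D = 10294.401081 / 1257.750650 = 8.184771
Modified duration = D / (1 + y/m) = 8.184771 / (1 + 0.011500) = 8.091716

Answer: Modified duration = 8.0917


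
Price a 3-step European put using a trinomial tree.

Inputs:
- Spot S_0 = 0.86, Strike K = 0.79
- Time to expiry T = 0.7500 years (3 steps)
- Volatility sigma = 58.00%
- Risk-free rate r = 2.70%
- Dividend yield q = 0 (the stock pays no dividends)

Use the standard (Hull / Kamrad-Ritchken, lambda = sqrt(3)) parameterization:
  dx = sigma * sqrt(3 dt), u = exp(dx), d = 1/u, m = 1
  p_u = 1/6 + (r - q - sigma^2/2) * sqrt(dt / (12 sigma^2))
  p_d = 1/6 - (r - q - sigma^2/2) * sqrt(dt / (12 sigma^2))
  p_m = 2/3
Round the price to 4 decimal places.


Answer: Price = V(0,0) = 0.1181

Derivation:
dt = T/N = 0.250000; dx = sigma*sqrt(3*dt) = 0.502295
u = exp(dx) = 1.652509; d = 1/u = 0.605140
p_u = 0.131528, p_m = 0.666667, p_d = 0.201805
Discount per step: exp(-r*dt) = 0.993273
Stock lattice S(k, j) with j the centered position index:
  k=0: S(0,+0) = 0.8600
  k=1: S(1,-1) = 0.5204; S(1,+0) = 0.8600; S(1,+1) = 1.4212
  k=2: S(2,-2) = 0.3149; S(2,-1) = 0.5204; S(2,+0) = 0.8600; S(2,+1) = 1.4212; S(2,+2) = 2.3485
  k=3: S(3,-3) = 0.1906; S(3,-2) = 0.3149; S(3,-1) = 0.5204; S(3,+0) = 0.8600; S(3,+1) = 1.4212; S(3,+2) = 2.3485; S(3,+3) = 3.8809
Terminal payoffs V(N, j) = max(K - S_T, 0):
  V(3,-3) = 0.599425; V(3,-2) = 0.475072; V(3,-1) = 0.269579; V(3,+0) = 0.000000; V(3,+1) = 0.000000; V(3,+2) = 0.000000; V(3,+3) = 0.000000
Backward induction: V(k, j) = exp(-r*dt) * [p_u * V(k+1, j+1) + p_m * V(k+1, j) + p_d * V(k+1, j-1)]
  V(2,-2) = exp(-r*dt) * [p_u*0.269579 + p_m*0.475072 + p_d*0.599425] = 0.469956
  V(2,-1) = exp(-r*dt) * [p_u*0.000000 + p_m*0.269579 + p_d*0.475072] = 0.273738
  V(2,+0) = exp(-r*dt) * [p_u*0.000000 + p_m*0.000000 + p_d*0.269579] = 0.054037
  V(2,+1) = exp(-r*dt) * [p_u*0.000000 + p_m*0.000000 + p_d*0.000000] = 0.000000
  V(2,+2) = exp(-r*dt) * [p_u*0.000000 + p_m*0.000000 + p_d*0.000000] = 0.000000
  V(1,-1) = exp(-r*dt) * [p_u*0.054037 + p_m*0.273738 + p_d*0.469956] = 0.282525
  V(1,+0) = exp(-r*dt) * [p_u*0.000000 + p_m*0.054037 + p_d*0.273738] = 0.090652
  V(1,+1) = exp(-r*dt) * [p_u*0.000000 + p_m*0.000000 + p_d*0.054037] = 0.010832
  V(0,+0) = exp(-r*dt) * [p_u*0.010832 + p_m*0.090652 + p_d*0.282525] = 0.118075


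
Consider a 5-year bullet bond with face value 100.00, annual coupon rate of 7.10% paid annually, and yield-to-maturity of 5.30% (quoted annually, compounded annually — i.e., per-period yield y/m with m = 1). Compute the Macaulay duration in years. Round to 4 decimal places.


Coupon per period c = face * coupon_rate / m = 7.100000
Periods per year m = 1; per-period yield y/m = 0.053000
Number of cashflows N = 5
Cashflows (t years, CF_t, discount factor 1/(1+y/m)^(m*t), PV):
  t = 1.0000: CF_t = 7.100000, DF = 0.949668, PV = 6.742640
  t = 2.0000: CF_t = 7.100000, DF = 0.901869, PV = 6.403267
  t = 3.0000: CF_t = 7.100000, DF = 0.856475, PV = 6.080975
  t = 4.0000: CF_t = 7.100000, DF = 0.813367, PV = 5.774905
  t = 5.0000: CF_t = 107.100000, DF = 0.772428, PV = 82.727065
Price P = sum_t PV_t = 107.728852
Macaulay numerator sum_t t * PV_t:
  t * PV_t at t = 1.0000: 6.742640
  t * PV_t at t = 2.0000: 12.806534
  t * PV_t at t = 3.0000: 18.242926
  t * PV_t at t = 4.0000: 23.099621
  t * PV_t at t = 5.0000: 413.635323
Macaulay duration D = (sum_t t * PV_t) / P = 474.527044 / 107.728852 = 4.404828

Answer: Macaulay duration = 4.4048 years


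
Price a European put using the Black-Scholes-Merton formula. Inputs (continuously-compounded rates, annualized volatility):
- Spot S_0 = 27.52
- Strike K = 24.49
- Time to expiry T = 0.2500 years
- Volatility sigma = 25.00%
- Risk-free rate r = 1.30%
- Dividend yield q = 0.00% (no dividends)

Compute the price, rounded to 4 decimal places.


Answer: Price = 0.2912

Derivation:
d1 = (ln(S/K) + (r - q + 0.5*sigma^2) * T) / (sigma * sqrt(T)) = 1.02168514
d2 = d1 - sigma * sqrt(T) = 0.89668514
exp(-rT) = 0.99675528; exp(-qT) = 1.00000000
P = K * exp(-rT) * N(-d2) - S_0 * exp(-qT) * N(-d1)
N(-d1) = 0.15346497; N(-d2) = 0.18494348
P = 24.4900 * 0.99675528 * 0.18494348 - 27.5200 * 1.00000000 * 0.15346497 = 0.2912


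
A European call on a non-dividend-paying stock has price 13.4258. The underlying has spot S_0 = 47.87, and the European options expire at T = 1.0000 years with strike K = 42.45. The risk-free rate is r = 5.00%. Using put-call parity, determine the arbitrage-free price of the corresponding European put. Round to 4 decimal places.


Answer: Put price = 5.9355

Derivation:
Put-call parity: C - P = S_0 * exp(-qT) - K * exp(-rT).
S_0 * exp(-qT) = 47.8700 * 1.00000000 = 47.87000000
K * exp(-rT) = 42.4500 * 0.95122942 = 40.37968907
P = C - S*exp(-qT) + K*exp(-rT)
P = 13.4258 - 47.87000000 + 40.37968907 = 5.9355


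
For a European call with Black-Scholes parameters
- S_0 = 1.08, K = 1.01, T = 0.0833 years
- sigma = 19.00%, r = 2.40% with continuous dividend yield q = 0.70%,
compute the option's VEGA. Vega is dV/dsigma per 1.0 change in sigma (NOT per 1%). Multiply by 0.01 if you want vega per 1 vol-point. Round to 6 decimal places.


d1 = 1.2752336299; d2 = 1.2203963251
phi(d1) = 0.1769215370; exp(-qT) = 0.9994170700; exp(-rT) = 0.9980027971
Vega = S * exp(-qT) * phi(d1) * sqrt(T) = 1.0800 * 0.9994170700 * 0.1769215370 * 0.2886173938 = 0.055115

Answer: Vega = 0.055115


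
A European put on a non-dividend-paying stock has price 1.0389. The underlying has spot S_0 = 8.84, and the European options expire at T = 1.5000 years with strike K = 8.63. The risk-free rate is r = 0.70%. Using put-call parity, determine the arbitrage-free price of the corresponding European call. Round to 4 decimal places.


Answer: Call price = 1.3390

Derivation:
Put-call parity: C - P = S_0 * exp(-qT) - K * exp(-rT).
S_0 * exp(-qT) = 8.8400 * 1.00000000 = 8.84000000
K * exp(-rT) = 8.6300 * 0.98955493 = 8.53985907
C = P + S*exp(-qT) - K*exp(-rT)
C = 1.0389 + 8.84000000 - 8.53985907 = 1.3390


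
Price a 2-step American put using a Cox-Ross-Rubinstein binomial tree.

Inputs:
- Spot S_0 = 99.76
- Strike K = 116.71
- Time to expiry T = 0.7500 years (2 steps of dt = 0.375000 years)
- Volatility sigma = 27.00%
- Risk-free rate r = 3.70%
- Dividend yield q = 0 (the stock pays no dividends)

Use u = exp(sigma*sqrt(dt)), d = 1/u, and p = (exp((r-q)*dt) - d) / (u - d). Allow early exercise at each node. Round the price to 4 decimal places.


Answer: Price = V(0,0) = 19.9505

Derivation:
dt = T/N = 0.375000
u = exp(sigma*sqrt(dt)) = 1.179795; d = 1/u = 0.847605
p = (exp((r-q)*dt) - d) / (u - d) = 0.500818
Discount per step: exp(-r*dt) = 0.986221
Stock lattice S(k, i) with i counting down-moves:
  k=0: S(0,0) = 99.7600
  k=1: S(1,0) = 117.6963; S(1,1) = 84.5571
  k=2: S(2,0) = 138.8575; S(2,1) = 99.7600; S(2,2) = 71.6710
Terminal payoffs V(N, i) = max(K - S_T, 0):
  V(2,0) = 0.000000; V(2,1) = 16.950000; V(2,2) = 45.039001
Backward induction: V(k, i) = exp(-r*dt) * [p * V(k+1, i) + (1-p) * V(k+1, i+1)]; then take max(V_cont, immediate exercise) for American.
  V(1,0) = exp(-r*dt) * [p*0.000000 + (1-p)*16.950000] = 8.344545; exercise = 0.000000; V(1,0) = max -> 8.344545
  V(1,1) = exp(-r*dt) * [p*16.950000 + (1-p)*45.039001] = 30.544757; exercise = 32.152926; V(1,1) = max -> 32.152926
  V(0,0) = exp(-r*dt) * [p*8.344545 + (1-p)*32.152926] = 19.950513; exercise = 16.950000; V(0,0) = max -> 19.950513


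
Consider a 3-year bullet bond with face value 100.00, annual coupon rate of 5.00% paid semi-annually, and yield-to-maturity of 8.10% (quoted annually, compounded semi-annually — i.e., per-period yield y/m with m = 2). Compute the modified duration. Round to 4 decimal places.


Answer: Modified duration = 2.7043

Derivation:
Coupon per period c = face * coupon_rate / m = 2.500000
Periods per year m = 2; per-period yield y/m = 0.040500
Number of cashflows N = 6
Cashflows (t years, CF_t, discount factor 1/(1+y/m)^(m*t), PV):
  t = 0.5000: CF_t = 2.500000, DF = 0.961076, PV = 2.402691
  t = 1.0000: CF_t = 2.500000, DF = 0.923668, PV = 2.309170
  t = 1.5000: CF_t = 2.500000, DF = 0.887715, PV = 2.219288
  t = 2.0000: CF_t = 2.500000, DF = 0.853162, PV = 2.132906
  t = 2.5000: CF_t = 2.500000, DF = 0.819954, PV = 2.049885
  t = 3.0000: CF_t = 102.500000, DF = 0.788039, PV = 80.773957
Price P = sum_t PV_t = 91.887897
First compute Macaulay numerator sum_t t * PV_t:
  t * PV_t at t = 0.5000: 1.201346
  t * PV_t at t = 1.0000: 2.309170
  t * PV_t at t = 1.5000: 3.328933
  t * PV_t at t = 2.0000: 4.265812
  t * PV_t at t = 2.5000: 5.124714
  t * PV_t at t = 3.0000: 242.321871
Macaulay duration D = 258.551844 / 91.887897 = 2.813775
Modified duration = D / (1 + y/m) = 2.813775 / (1 + 0.040500) = 2.704253
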